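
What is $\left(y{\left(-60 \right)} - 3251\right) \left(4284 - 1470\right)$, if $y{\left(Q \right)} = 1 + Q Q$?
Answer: $984900$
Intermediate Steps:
$y{\left(Q \right)} = 1 + Q^{2}$
$\left(y{\left(-60 \right)} - 3251\right) \left(4284 - 1470\right) = \left(\left(1 + \left(-60\right)^{2}\right) - 3251\right) \left(4284 - 1470\right) = \left(\left(1 + 3600\right) - 3251\right) 2814 = \left(3601 - 3251\right) 2814 = 350 \cdot 2814 = 984900$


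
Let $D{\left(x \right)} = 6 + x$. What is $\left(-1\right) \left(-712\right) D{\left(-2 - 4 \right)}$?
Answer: $0$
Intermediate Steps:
$\left(-1\right) \left(-712\right) D{\left(-2 - 4 \right)} = \left(-1\right) \left(-712\right) \left(6 - 6\right) = 712 \left(6 - 6\right) = 712 \cdot 0 = 0$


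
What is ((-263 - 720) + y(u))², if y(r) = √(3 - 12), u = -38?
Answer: 966280 - 5898*I ≈ 9.6628e+5 - 5898.0*I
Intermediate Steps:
y(r) = 3*I (y(r) = √(-9) = 3*I)
((-263 - 720) + y(u))² = ((-263 - 720) + 3*I)² = (-983 + 3*I)²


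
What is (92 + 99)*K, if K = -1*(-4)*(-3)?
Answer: -2292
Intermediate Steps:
K = -12 (K = 4*(-3) = -12)
(92 + 99)*K = (92 + 99)*(-12) = 191*(-12) = -2292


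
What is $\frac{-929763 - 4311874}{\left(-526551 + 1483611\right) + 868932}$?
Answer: $- \frac{5241637}{1825992} \approx -2.8706$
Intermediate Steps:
$\frac{-929763 - 4311874}{\left(-526551 + 1483611\right) + 868932} = - \frac{5241637}{957060 + 868932} = - \frac{5241637}{1825992}$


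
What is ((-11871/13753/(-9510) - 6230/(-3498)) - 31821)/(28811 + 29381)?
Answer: -2426252684555347/4437208113154080 ≈ -0.54680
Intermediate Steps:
((-11871/13753/(-9510) - 6230/(-3498)) - 31821)/(28811 + 29381) = ((-11871*1/13753*(-1/9510) - 6230*(-1/3498)) - 31821)/58192 = ((-11871/13753*(-1/9510) + 3115/1749) - 31821)*(1/58192) = ((3957/43597010 + 3115/1749) - 31821)*(1/58192) = (135811606943/76251170490 - 31821)*(1/58192) = -2426252684555347/76251170490*1/58192 = -2426252684555347/4437208113154080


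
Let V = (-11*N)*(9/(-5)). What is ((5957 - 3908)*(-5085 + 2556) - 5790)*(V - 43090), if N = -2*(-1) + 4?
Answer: 1114610834616/5 ≈ 2.2292e+11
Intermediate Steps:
N = 6 (N = 2 + 4 = 6)
V = 594/5 (V = (-11*6)*(9/(-5)) = -594*(-1)/5 = -66*(-9/5) = 594/5 ≈ 118.80)
((5957 - 3908)*(-5085 + 2556) - 5790)*(V - 43090) = ((5957 - 3908)*(-5085 + 2556) - 5790)*(594/5 - 43090) = (2049*(-2529) - 5790)*(-214856/5) = (-5181921 - 5790)*(-214856/5) = -5187711*(-214856/5) = 1114610834616/5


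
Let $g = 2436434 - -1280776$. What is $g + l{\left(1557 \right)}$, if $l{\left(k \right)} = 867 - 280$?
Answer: $3717797$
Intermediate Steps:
$l{\left(k \right)} = 587$ ($l{\left(k \right)} = 867 - 280 = 587$)
$g = 3717210$ ($g = 2436434 + 1280776 = 3717210$)
$g + l{\left(1557 \right)} = 3717210 + 587 = 3717797$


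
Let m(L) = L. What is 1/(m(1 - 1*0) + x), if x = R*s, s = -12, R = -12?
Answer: 1/145 ≈ 0.0068966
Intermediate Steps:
x = 144 (x = -12*(-12) = 144)
1/(m(1 - 1*0) + x) = 1/((1 - 1*0) + 144) = 1/((1 + 0) + 144) = 1/(1 + 144) = 1/145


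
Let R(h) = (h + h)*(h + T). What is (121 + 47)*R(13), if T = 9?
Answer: 96096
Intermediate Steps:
R(h) = 2*h*(9 + h) (R(h) = (h + h)*(h + 9) = (2*h)*(9 + h) = 2*h*(9 + h))
(121 + 47)*R(13) = (121 + 47)*(2*13*(9 + 13)) = 168*(2*13*22) = 168*572 = 96096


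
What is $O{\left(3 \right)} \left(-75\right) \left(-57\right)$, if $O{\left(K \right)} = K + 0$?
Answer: $12825$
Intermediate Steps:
$O{\left(K \right)} = K$
$O{\left(3 \right)} \left(-75\right) \left(-57\right) = 3 \left(-75\right) \left(-57\right) = \left(-225\right) \left(-57\right) = 12825$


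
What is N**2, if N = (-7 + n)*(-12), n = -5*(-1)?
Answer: 576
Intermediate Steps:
n = 5
N = 24 (N = (-7 + 5)*(-12) = -2*(-12) = 24)
N**2 = 24**2 = 576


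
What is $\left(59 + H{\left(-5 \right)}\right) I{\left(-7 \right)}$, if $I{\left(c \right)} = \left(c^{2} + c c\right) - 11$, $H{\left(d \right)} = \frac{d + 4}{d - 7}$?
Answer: $\frac{20561}{4} \approx 5140.3$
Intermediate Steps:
$H{\left(d \right)} = \frac{4 + d}{-7 + d}$
$I{\left(c \right)} = -11 + 2 c^{2}$ ($I{\left(c \right)} = \left(c^{2} + c^{2}\right) - 11 = 2 c^{2} - 11 = -11 + 2 c^{2}$)
$\left(59 + H{\left(-5 \right)}\right) I{\left(-7 \right)} = \left(59 + \frac{4 - 5}{-7 - 5}\right) \left(-11 + 2 \left(-7\right)^{2}\right) = \left(59 + \frac{1}{-12} \left(-1\right)\right) \left(-11 + 2 \cdot 49\right) = \left(59 - - \frac{1}{12}\right) \left(-11 + 98\right) = \left(59 + \frac{1}{12}\right) 87 = \frac{709}{12} \cdot 87 = \frac{20561}{4}$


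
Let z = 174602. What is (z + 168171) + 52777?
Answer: 395550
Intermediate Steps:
(z + 168171) + 52777 = (174602 + 168171) + 52777 = 342773 + 52777 = 395550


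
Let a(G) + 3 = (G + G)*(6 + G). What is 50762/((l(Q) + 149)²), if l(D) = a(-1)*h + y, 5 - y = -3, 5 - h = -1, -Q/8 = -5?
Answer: 50762/6241 ≈ 8.1336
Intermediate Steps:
Q = 40 (Q = -8*(-5) = 40)
h = 6 (h = 5 - 1*(-1) = 5 + 1 = 6)
y = 8 (y = 5 - 1*(-3) = 5 + 3 = 8)
a(G) = -3 + 2*G*(6 + G) (a(G) = -3 + (G + G)*(6 + G) = -3 + (2*G)*(6 + G) = -3 + 2*G*(6 + G))
l(D) = -70 (l(D) = (-3 + 2*(-1)² + 12*(-1))*6 + 8 = (-3 + 2*1 - 12)*6 + 8 = (-3 + 2 - 12)*6 + 8 = -13*6 + 8 = -78 + 8 = -70)
50762/((l(Q) + 149)²) = 50762/((-70 + 149)²) = 50762/(79²) = 50762/6241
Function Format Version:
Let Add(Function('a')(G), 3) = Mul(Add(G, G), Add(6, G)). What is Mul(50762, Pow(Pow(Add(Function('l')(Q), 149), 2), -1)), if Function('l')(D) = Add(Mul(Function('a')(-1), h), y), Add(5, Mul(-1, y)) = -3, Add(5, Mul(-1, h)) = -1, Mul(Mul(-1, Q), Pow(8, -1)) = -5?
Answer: Rational(50762, 6241) ≈ 8.1336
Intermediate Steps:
Q = 40 (Q = Mul(-8, -5) = 40)
h = 6 (h = Add(5, Mul(-1, -1)) = Add(5, 1) = 6)
y = 8 (y = Add(5, Mul(-1, -3)) = Add(5, 3) = 8)
Function('a')(G) = Add(-3, Mul(2, G, Add(6, G))) (Function('a')(G) = Add(-3, Mul(Add(G, G), Add(6, G))) = Add(-3, Mul(Mul(2, G), Add(6, G))) = Add(-3, Mul(2, G, Add(6, G))))
Function('l')(D) = -70 (Function('l')(D) = Add(Mul(Add(-3, Mul(2, Pow(-1, 2)), Mul(12, -1)), 6), 8) = Add(Mul(Add(-3, Mul(2, 1), -12), 6), 8) = Add(Mul(Add(-3, 2, -12), 6), 8) = Add(Mul(-13, 6), 8) = Add(-78, 8) = -70)
Mul(50762, Pow(Pow(Add(Function('l')(Q), 149), 2), -1)) = Mul(50762, Pow(Pow(Add(-70, 149), 2), -1)) = Mul(50762, Pow(Pow(79, 2), -1)) = Mul(50762, Pow(6241, -1)) = Mul(50762, Rational(1, 6241)) = Rational(50762, 6241)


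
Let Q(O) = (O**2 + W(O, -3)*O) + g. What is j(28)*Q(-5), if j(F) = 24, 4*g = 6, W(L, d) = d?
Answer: 996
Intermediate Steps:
g = 3/2 (g = (1/4)*6 = 3/2 ≈ 1.5000)
Q(O) = 3/2 + O**2 - 3*O (Q(O) = (O**2 - 3*O) + 3/2 = 3/2 + O**2 - 3*O)
j(28)*Q(-5) = 24*(3/2 + (-5)**2 - 3*(-5)) = 24*(3/2 + 25 + 15) = 24*(83/2) = 996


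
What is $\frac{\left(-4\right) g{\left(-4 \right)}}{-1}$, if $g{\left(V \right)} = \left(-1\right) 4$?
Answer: $-16$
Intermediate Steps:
$g{\left(V \right)} = -4$
$\frac{\left(-4\right) g{\left(-4 \right)}}{-1} = \frac{\left(-4\right) \left(-4\right)}{-1} = 16 \left(-1\right) = -16$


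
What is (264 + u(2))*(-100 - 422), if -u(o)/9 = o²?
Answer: -119016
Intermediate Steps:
u(o) = -9*o²
(264 + u(2))*(-100 - 422) = (264 - 9*2²)*(-100 - 422) = (264 - 9*4)*(-522) = (264 - 36)*(-522) = 228*(-522) = -119016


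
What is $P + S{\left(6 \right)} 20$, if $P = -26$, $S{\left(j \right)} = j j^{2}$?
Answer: $4294$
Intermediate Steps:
$S{\left(j \right)} = j^{3}$
$P + S{\left(6 \right)} 20 = -26 + 6^{3} \cdot 20 = -26 + 216 \cdot 20 = -26 + 4320 = 4294$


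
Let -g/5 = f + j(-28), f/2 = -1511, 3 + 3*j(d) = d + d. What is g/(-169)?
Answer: -45625/507 ≈ -89.990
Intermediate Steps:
j(d) = -1 + 2*d/3 (j(d) = -1 + (d + d)/3 = -1 + (2*d)/3 = -1 + 2*d/3)
f = -3022 (f = 2*(-1511) = -3022)
g = 45625/3 (g = -5*(-3022 + (-1 + (2/3)*(-28))) = -5*(-3022 + (-1 - 56/3)) = -5*(-3022 - 59/3) = -5*(-9125/3) = 45625/3 ≈ 15208.)
g/(-169) = (45625/3)/(-169) = -1/169*45625/3 = -45625/507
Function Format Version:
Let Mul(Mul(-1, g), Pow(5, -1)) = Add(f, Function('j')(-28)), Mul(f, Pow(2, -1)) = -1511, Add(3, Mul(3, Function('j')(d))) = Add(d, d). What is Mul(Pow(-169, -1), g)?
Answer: Rational(-45625, 507) ≈ -89.990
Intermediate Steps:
Function('j')(d) = Add(-1, Mul(Rational(2, 3), d)) (Function('j')(d) = Add(-1, Mul(Rational(1, 3), Add(d, d))) = Add(-1, Mul(Rational(1, 3), Mul(2, d))) = Add(-1, Mul(Rational(2, 3), d)))
f = -3022 (f = Mul(2, -1511) = -3022)
g = Rational(45625, 3) (g = Mul(-5, Add(-3022, Add(-1, Mul(Rational(2, 3), -28)))) = Mul(-5, Add(-3022, Add(-1, Rational(-56, 3)))) = Mul(-5, Add(-3022, Rational(-59, 3))) = Mul(-5, Rational(-9125, 3)) = Rational(45625, 3) ≈ 15208.)
Mul(Pow(-169, -1), g) = Mul(Pow(-169, -1), Rational(45625, 3)) = Mul(Rational(-1, 169), Rational(45625, 3)) = Rational(-45625, 507)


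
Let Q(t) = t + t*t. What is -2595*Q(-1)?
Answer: 0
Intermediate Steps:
Q(t) = t + t**2
-2595*Q(-1) = -(-2595)*(1 - 1) = -(-2595)*0 = -2595*0 = 0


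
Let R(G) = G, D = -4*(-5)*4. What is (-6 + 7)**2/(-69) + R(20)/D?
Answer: 65/276 ≈ 0.23551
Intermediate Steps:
D = 80 (D = 20*4 = 80)
(-6 + 7)**2/(-69) + R(20)/D = (-6 + 7)**2/(-69) + 20/80 = 1**2*(-1/69) + 20*(1/80) = 1*(-1/69) + 1/4 = -1/69 + 1/4 = 65/276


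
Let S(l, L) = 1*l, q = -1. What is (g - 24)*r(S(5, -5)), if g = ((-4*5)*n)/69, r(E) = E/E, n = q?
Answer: -1636/69 ≈ -23.710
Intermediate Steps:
n = -1
S(l, L) = l
r(E) = 1
g = 20/69 (g = (-4*5*(-1))/69 = -20*(-1)*(1/69) = 20*(1/69) = 20/69 ≈ 0.28986)
(g - 24)*r(S(5, -5)) = (20/69 - 24)*1 = -1636/69*1 = -1636/69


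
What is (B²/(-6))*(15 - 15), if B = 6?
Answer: 0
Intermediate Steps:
(B²/(-6))*(15 - 15) = (6²/(-6))*(15 - 15) = (36*(-⅙))*0 = -6*0 = 0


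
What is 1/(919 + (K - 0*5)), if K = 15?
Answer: 1/934 ≈ 0.0010707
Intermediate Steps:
1/(919 + (K - 0*5)) = 1/(919 + (15 - 0*5)) = 1/(919 + (15 - 13*0)) = 1/(919 + (15 + 0)) = 1/(919 + 15) = 1/934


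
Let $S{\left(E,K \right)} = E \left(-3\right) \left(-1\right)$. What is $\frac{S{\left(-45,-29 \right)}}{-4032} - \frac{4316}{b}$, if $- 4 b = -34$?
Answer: $- \frac{3866881}{7616} \approx -507.73$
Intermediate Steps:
$b = \frac{17}{2}$ ($b = \left(- \frac{1}{4}\right) \left(-34\right) = \frac{17}{2} \approx 8.5$)
$S{\left(E,K \right)} = 3 E$ ($S{\left(E,K \right)} = - 3 E \left(-1\right) = 3 E$)
$\frac{S{\left(-45,-29 \right)}}{-4032} - \frac{4316}{b} = \frac{3 \left(-45\right)}{-4032} - \frac{4316}{\frac{17}{2}} = \left(-135\right) \left(- \frac{1}{4032}\right) - \frac{8632}{17} = \frac{15}{448} - \frac{8632}{17} = - \frac{3866881}{7616}$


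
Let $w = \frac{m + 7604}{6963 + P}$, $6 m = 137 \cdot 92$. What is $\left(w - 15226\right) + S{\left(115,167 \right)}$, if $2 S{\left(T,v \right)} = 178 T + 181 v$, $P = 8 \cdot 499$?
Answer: $\frac{665410153}{65730} \approx 10123.0$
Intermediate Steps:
$m = \frac{6302}{3}$ ($m = \frac{137 \cdot 92}{6} = \frac{1}{6} \cdot 12604 = \frac{6302}{3} \approx 2100.7$)
$P = 3992$
$S{\left(T,v \right)} = 89 T + \frac{181 v}{2}$ ($S{\left(T,v \right)} = \frac{178 T + 181 v}{2} = 89 T + \frac{181 v}{2}$)
$w = \frac{29114}{32865}$ ($w = \frac{\frac{6302}{3} + 7604}{6963 + 3992} = \frac{29114}{3 \cdot 10955} = \frac{29114}{3} \cdot \frac{1}{10955} = \frac{29114}{32865} \approx 0.88587$)
$\left(w - 15226\right) + S{\left(115,167 \right)} = \left(\frac{29114}{32865} - 15226\right) + \left(89 \cdot 115 + \frac{181}{2} \cdot 167\right) = - \frac{500373376}{32865} + \left(10235 + \frac{30227}{2}\right) = - \frac{500373376}{32865} + \frac{50697}{2} = \frac{665410153}{65730}$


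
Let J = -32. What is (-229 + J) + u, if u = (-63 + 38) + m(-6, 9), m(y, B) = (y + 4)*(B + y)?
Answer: -292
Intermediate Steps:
m(y, B) = (4 + y)*(B + y)
u = -31 (u = (-63 + 38) + ((-6)**2 + 4*9 + 4*(-6) + 9*(-6)) = -25 + (36 + 36 - 24 - 54) = -25 - 6 = -31)
(-229 + J) + u = (-229 - 32) - 31 = -261 - 31 = -292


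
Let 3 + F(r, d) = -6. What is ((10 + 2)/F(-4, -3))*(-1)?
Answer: 4/3 ≈ 1.3333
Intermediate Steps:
F(r, d) = -9 (F(r, d) = -3 - 6 = -9)
((10 + 2)/F(-4, -3))*(-1) = ((10 + 2)/(-9))*(-1) = -1/9*12*(-1) = -4/3*(-1) = 4/3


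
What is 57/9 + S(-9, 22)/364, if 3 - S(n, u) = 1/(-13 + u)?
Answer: 799/126 ≈ 6.3413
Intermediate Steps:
S(n, u) = 3 - 1/(-13 + u)
57/9 + S(-9, 22)/364 = 57/9 + ((-40 + 3*22)/(-13 + 22))/364 = 57*(1/9) + ((-40 + 66)/9)*(1/364) = 19/3 + ((1/9)*26)*(1/364) = 19/3 + (26/9)*(1/364) = 19/3 + 1/126 = 799/126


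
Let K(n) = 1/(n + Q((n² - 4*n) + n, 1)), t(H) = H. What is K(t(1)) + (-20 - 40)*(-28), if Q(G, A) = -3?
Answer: 3359/2 ≈ 1679.5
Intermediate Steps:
K(n) = 1/(-3 + n) (K(n) = 1/(n - 3) = 1/(-3 + n))
K(t(1)) + (-20 - 40)*(-28) = 1/(-3 + 1) + (-20 - 40)*(-28) = 1/(-2) - 60*(-28) = -½ + 1680 = 3359/2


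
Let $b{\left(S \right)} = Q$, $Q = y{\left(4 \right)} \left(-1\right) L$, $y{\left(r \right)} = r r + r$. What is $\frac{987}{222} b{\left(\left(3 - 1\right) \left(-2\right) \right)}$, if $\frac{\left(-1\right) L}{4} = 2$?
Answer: $\frac{26320}{37} \approx 711.35$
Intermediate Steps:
$L = -8$ ($L = \left(-4\right) 2 = -8$)
$y{\left(r \right)} = r + r^{2}$ ($y{\left(r \right)} = r^{2} + r = r + r^{2}$)
$Q = 160$ ($Q = 4 \left(1 + 4\right) \left(-1\right) \left(-8\right) = 4 \cdot 5 \left(-1\right) \left(-8\right) = 20 \left(-1\right) \left(-8\right) = \left(-20\right) \left(-8\right) = 160$)
$b{\left(S \right)} = 160$
$\frac{987}{222} b{\left(\left(3 - 1\right) \left(-2\right) \right)} = \frac{987}{222} \cdot 160 = 987 \cdot \frac{1}{222} \cdot 160 = \frac{329}{74} \cdot 160 = \frac{26320}{37}$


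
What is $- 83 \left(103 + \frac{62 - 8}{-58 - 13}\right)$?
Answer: $- \frac{602497}{71} \approx -8485.9$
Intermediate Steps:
$- 83 \left(103 + \frac{62 - 8}{-58 - 13}\right) = - 83 \left(103 + \frac{54}{-71}\right) = - 83 \left(103 + 54 \left(- \frac{1}{71}\right)\right) = - 83 \left(103 - \frac{54}{71}\right) = \left(-83\right) \frac{7259}{71} = - \frac{602497}{71}$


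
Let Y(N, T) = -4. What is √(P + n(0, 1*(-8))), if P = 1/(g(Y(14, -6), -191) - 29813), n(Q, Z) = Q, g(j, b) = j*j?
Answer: I*√29797/29797 ≈ 0.0057931*I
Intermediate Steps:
g(j, b) = j²
P = -1/29797 (P = 1/((-4)² - 29813) = 1/(16 - 29813) = 1/(-29797) = -1/29797 ≈ -3.3560e-5)
√(P + n(0, 1*(-8))) = √(-1/29797 + 0) = √(-1/29797) = I*√29797/29797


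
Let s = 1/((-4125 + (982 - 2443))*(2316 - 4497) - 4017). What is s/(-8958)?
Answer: -1/109099920942 ≈ -9.1659e-12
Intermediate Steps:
s = 1/12179049 (s = 1/((-4125 - 1461)*(-2181) - 4017) = 1/(-5586*(-2181) - 4017) = 1/(12183066 - 4017) = 1/12179049 ≈ 8.2108e-8)
s/(-8958) = (1/12179049)/(-8958) = (1/12179049)*(-1/8958) = -1/109099920942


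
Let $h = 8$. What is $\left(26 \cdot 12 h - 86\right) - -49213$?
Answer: $51623$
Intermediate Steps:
$\left(26 \cdot 12 h - 86\right) - -49213 = \left(26 \cdot 12 \cdot 8 - 86\right) - -49213 = \left(26 \cdot 96 - 86\right) + 49213 = \left(2496 - 86\right) + 49213 = 2410 + 49213 = 51623$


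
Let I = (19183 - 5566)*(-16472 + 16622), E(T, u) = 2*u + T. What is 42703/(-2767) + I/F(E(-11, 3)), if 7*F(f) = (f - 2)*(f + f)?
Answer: 565130882/2767 ≈ 2.0424e+5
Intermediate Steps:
E(T, u) = T + 2*u
F(f) = 2*f*(-2 + f)/7 (F(f) = ((f - 2)*(f + f))/7 = ((-2 + f)*(2*f))/7 = (2*f*(-2 + f))/7 = 2*f*(-2 + f)/7)
I = 2042550 (I = 13617*150 = 2042550)
42703/(-2767) + I/F(E(-11, 3)) = 42703/(-2767) + 2042550/((2*(-11 + 2*3)*(-2 + (-11 + 2*3))/7)) = 42703*(-1/2767) + 2042550/((2*(-11 + 6)*(-2 + (-11 + 6))/7)) = -42703/2767 + 2042550/(((2/7)*(-5)*(-2 - 5))) = -42703/2767 + 2042550/(((2/7)*(-5)*(-7))) = -42703/2767 + 2042550/10 = -42703/2767 + 2042550*(⅒) = -42703/2767 + 204255 = 565130882/2767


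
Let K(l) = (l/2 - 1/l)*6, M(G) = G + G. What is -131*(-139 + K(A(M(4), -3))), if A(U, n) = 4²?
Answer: 95761/8 ≈ 11970.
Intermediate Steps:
M(G) = 2*G
A(U, n) = 16
K(l) = -6/l + 3*l (K(l) = (l*(½) - 1/l)*6 = (l/2 - 1/l)*6 = -6/l + 3*l)
-131*(-139 + K(A(M(4), -3))) = -131*(-139 + (-6/16 + 3*16)) = -131*(-139 + (-6*1/16 + 48)) = -131*(-139 + (-3/8 + 48)) = -131*(-139 + 381/8) = -131*(-731/8) = 95761/8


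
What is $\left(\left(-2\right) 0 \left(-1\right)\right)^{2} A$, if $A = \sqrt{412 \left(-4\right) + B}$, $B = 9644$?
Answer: $0$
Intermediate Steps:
$A = 2 \sqrt{1999}$ ($A = \sqrt{412 \left(-4\right) + 9644} = \sqrt{-1648 + 9644} = \sqrt{7996} = 2 \sqrt{1999} \approx 89.42$)
$\left(\left(-2\right) 0 \left(-1\right)\right)^{2} A = \left(\left(-2\right) 0 \left(-1\right)\right)^{2} \cdot 2 \sqrt{1999} = \left(0 \left(-1\right)\right)^{2} \cdot 2 \sqrt{1999} = 0^{2} \cdot 2 \sqrt{1999} = 0 \cdot 2 \sqrt{1999} = 0$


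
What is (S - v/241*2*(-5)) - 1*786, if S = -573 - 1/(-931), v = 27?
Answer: -304668578/224371 ≈ -1357.9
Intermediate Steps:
S = -533462/931 (S = -573 - 1*(-1/931) = -573 + 1/931 = -533462/931 ≈ -573.00)
(S - v/241*2*(-5)) - 1*786 = (-533462/931 - 27/241*2*(-5)) - 1*786 = (-533462/931 - 27*(1/241)*(-10)) - 786 = (-533462/931 - 27*(-10)/241) - 786 = (-533462/931 - 1*(-270/241)) - 786 = (-533462/931 + 270/241) - 786 = -128312972/224371 - 786 = -304668578/224371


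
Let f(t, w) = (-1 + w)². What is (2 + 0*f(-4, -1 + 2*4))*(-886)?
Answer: -1772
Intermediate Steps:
(2 + 0*f(-4, -1 + 2*4))*(-886) = (2 + 0*(-1 + (-1 + 2*4))²)*(-886) = (2 + 0*(-1 + (-1 + 8))²)*(-886) = (2 + 0*(-1 + 7)²)*(-886) = (2 + 0*6²)*(-886) = (2 + 0*36)*(-886) = (2 + 0)*(-886) = 2*(-886) = -1772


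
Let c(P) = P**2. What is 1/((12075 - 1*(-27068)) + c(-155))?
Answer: 1/63168 ≈ 1.5831e-5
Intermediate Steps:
1/((12075 - 1*(-27068)) + c(-155)) = 1/((12075 - 1*(-27068)) + (-155)**2) = 1/((12075 + 27068) + 24025) = 1/(39143 + 24025) = 1/63168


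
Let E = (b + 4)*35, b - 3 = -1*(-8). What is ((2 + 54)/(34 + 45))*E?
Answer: 29400/79 ≈ 372.15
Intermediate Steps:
b = 11 (b = 3 - 1*(-8) = 3 + 8 = 11)
E = 525 (E = (11 + 4)*35 = 15*35 = 525)
((2 + 54)/(34 + 45))*E = ((2 + 54)/(34 + 45))*525 = (56/79)*525 = 29400/79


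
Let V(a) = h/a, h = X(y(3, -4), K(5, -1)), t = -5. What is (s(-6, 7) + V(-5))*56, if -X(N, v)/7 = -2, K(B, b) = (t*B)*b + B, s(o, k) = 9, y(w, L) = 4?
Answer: 1736/5 ≈ 347.20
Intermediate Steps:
K(B, b) = B - 5*B*b (K(B, b) = (-5*B)*b + B = -5*B*b + B = B - 5*B*b)
X(N, v) = 14 (X(N, v) = -7*(-2) = 14)
h = 14
V(a) = 14/a
(s(-6, 7) + V(-5))*56 = (9 + 14/(-5))*56 = (9 + 14*(-⅕))*56 = (9 - 14/5)*56 = (31/5)*56 = 1736/5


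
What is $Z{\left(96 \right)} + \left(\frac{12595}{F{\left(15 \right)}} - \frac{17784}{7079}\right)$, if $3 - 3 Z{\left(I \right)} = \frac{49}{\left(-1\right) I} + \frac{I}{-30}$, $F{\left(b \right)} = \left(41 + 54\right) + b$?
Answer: $\frac{1164378019}{10193760} \approx 114.22$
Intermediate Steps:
$F{\left(b \right)} = 95 + b$
$Z{\left(I \right)} = 1 + \frac{I}{90} + \frac{49}{3 I}$ ($Z{\left(I \right)} = 1 - \frac{\frac{49}{\left(-1\right) I} + \frac{I}{-30}}{3} = 1 - \frac{49 \left(- \frac{1}{I}\right) + I \left(- \frac{1}{30}\right)}{3} = 1 - \frac{- \frac{49}{I} - \frac{I}{30}}{3} = 1 + \left(\frac{I}{90} + \frac{49}{3 I}\right) = 1 + \frac{I}{90} + \frac{49}{3 I}$)
$Z{\left(96 \right)} + \left(\frac{12595}{F{\left(15 \right)}} - \frac{17784}{7079}\right) = \frac{1470 + 96 \left(90 + 96\right)}{90 \cdot 96} + \left(\frac{12595}{95 + 15} - \frac{17784}{7079}\right) = \frac{1}{90} \cdot \frac{1}{96} \left(1470 + 96 \cdot 186\right) + \left(\frac{12595}{110} - \frac{17784}{7079}\right) = \frac{1}{90} \cdot \frac{1}{96} \left(1470 + 17856\right) + \left(12595 \cdot \frac{1}{110} - \frac{17784}{7079}\right) = \frac{1}{90} \cdot \frac{1}{96} \cdot 19326 + \left(\frac{229}{2} - \frac{17784}{7079}\right) = \frac{3221}{1440} + \frac{1585523}{14158} = \frac{1164378019}{10193760}$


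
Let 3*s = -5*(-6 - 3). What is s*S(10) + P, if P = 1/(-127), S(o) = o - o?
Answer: -1/127 ≈ -0.0078740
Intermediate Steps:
S(o) = 0
s = 15 (s = (-5*(-6 - 3))/3 = (-5*(-9))/3 = (⅓)*45 = 15)
P = -1/127 ≈ -0.0078740
s*S(10) + P = 15*0 - 1/127 = 0 - 1/127 = -1/127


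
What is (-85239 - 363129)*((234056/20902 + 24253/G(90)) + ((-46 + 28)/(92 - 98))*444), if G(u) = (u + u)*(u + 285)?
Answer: -35413683945400492/58786875 ≈ -6.0241e+8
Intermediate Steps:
G(u) = 2*u*(285 + u) (G(u) = (2*u)*(285 + u) = 2*u*(285 + u))
(-85239 - 363129)*((234056/20902 + 24253/G(90)) + ((-46 + 28)/(92 - 98))*444) = (-85239 - 363129)*((234056/20902 + 24253/((2*90*(285 + 90)))) + ((-46 + 28)/(92 - 98))*444) = -448368*((234056*(1/20902) + 24253/((2*90*375))) - 18/(-6)*444) = -448368*((117028/10451 + 24253/67500) - 18*(-⅙)*444) = -448368*((117028/10451 + 24253*(1/67500)) + 3*444) = -448368*((117028/10451 + 24253/67500) + 1332) = -448368*(8152858103/705442500 + 1332) = -448368*947802268103/705442500 = -35413683945400492/58786875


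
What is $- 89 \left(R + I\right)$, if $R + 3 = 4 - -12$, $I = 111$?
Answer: $-11036$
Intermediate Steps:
$R = 13$ ($R = -3 + \left(4 - -12\right) = -3 + \left(4 + 12\right) = -3 + 16 = 13$)
$- 89 \left(R + I\right) = - 89 \left(13 + 111\right) = \left(-89\right) 124 = -11036$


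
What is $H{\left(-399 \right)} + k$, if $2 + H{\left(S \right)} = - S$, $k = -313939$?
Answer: $-313542$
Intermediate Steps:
$H{\left(S \right)} = -2 - S$
$H{\left(-399 \right)} + k = \left(-2 - -399\right) - 313939 = \left(-2 + 399\right) - 313939 = 397 - 313939 = -313542$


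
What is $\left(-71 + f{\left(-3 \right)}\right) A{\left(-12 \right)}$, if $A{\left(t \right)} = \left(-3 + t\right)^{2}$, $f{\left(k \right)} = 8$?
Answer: $-14175$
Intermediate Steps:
$\left(-71 + f{\left(-3 \right)}\right) A{\left(-12 \right)} = \left(-71 + 8\right) \left(-3 - 12\right)^{2} = - 63 \left(-15\right)^{2} = \left(-63\right) 225 = -14175$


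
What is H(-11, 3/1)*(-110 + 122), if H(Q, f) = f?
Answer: 36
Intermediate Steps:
H(-11, 3/1)*(-110 + 122) = (3/1)*(-110 + 122) = (3*1)*12 = 3*12 = 36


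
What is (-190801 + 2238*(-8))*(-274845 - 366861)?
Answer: 133927250730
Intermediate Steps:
(-190801 + 2238*(-8))*(-274845 - 366861) = (-190801 - 17904)*(-641706) = -208705*(-641706) = 133927250730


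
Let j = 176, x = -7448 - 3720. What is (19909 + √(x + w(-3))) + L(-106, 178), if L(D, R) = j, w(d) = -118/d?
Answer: 20085 + I*√100158/3 ≈ 20085.0 + 105.49*I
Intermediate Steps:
x = -11168
L(D, R) = 176
(19909 + √(x + w(-3))) + L(-106, 178) = (19909 + √(-11168 - 118/(-3))) + 176 = (19909 + √(-11168 - 118*(-⅓))) + 176 = (19909 + √(-11168 + 118/3)) + 176 = (19909 + √(-33386/3)) + 176 = (19909 + I*√100158/3) + 176 = 20085 + I*√100158/3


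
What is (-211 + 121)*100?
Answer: -9000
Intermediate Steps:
(-211 + 121)*100 = -90*100 = -9000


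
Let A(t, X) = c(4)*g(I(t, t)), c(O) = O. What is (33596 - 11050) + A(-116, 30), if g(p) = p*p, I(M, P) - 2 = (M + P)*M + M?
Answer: 2872553762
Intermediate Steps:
I(M, P) = 2 + M + M*(M + P) (I(M, P) = 2 + ((M + P)*M + M) = 2 + (M*(M + P) + M) = 2 + (M + M*(M + P)) = 2 + M + M*(M + P))
g(p) = p**2
A(t, X) = 4*(2 + t + 2*t**2)**2 (A(t, X) = 4*(2 + t + t**2 + t*t)**2 = 4*(2 + t + t**2 + t**2)**2 = 4*(2 + t + 2*t**2)**2)
(33596 - 11050) + A(-116, 30) = (33596 - 11050) + 4*(2 - 116 + 2*(-116)**2)**2 = 22546 + 4*(2 - 116 + 2*13456)**2 = 22546 + 4*(2 - 116 + 26912)**2 = 22546 + 4*26798**2 = 22546 + 4*718132804 = 22546 + 2872531216 = 2872553762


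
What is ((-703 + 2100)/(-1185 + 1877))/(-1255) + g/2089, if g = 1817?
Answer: 1575073487/1814212940 ≈ 0.86819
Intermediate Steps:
((-703 + 2100)/(-1185 + 1877))/(-1255) + g/2089 = ((-703 + 2100)/(-1185 + 1877))/(-1255) + 1817/2089 = (1397/692)*(-1/1255) + 1817*(1/2089) = (1397*(1/692))*(-1/1255) + 1817/2089 = (1397/692)*(-1/1255) + 1817/2089 = -1397/868460 + 1817/2089 = 1575073487/1814212940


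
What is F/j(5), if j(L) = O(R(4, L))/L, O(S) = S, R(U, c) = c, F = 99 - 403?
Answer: -304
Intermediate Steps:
F = -304
j(L) = 1 (j(L) = L/L = 1)
F/j(5) = -304/1 = -304*1 = -304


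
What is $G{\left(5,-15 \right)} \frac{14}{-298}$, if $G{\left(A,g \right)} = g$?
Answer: $\frac{105}{149} \approx 0.7047$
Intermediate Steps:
$G{\left(5,-15 \right)} \frac{14}{-298} = - 15 \frac{14}{-298} = - 15 \cdot 14 \left(- \frac{1}{298}\right) = \left(-15\right) \left(- \frac{7}{149}\right) = \frac{105}{149}$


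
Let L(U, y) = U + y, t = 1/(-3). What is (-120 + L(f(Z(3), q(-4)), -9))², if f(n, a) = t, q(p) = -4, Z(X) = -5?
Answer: 150544/9 ≈ 16727.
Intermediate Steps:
t = -⅓ ≈ -0.33333
f(n, a) = -⅓
(-120 + L(f(Z(3), q(-4)), -9))² = (-120 + (-⅓ - 9))² = (-120 - 28/3)² = (-388/3)² = 150544/9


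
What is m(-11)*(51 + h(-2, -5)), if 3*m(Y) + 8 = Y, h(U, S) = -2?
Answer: -931/3 ≈ -310.33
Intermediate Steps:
m(Y) = -8/3 + Y/3
m(-11)*(51 + h(-2, -5)) = (-8/3 + (⅓)*(-11))*(51 - 2) = (-8/3 - 11/3)*49 = -19/3*49 = -931/3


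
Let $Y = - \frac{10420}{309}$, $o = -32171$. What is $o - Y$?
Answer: $- \frac{9930419}{309} \approx -32137.0$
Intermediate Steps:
$Y = - \frac{10420}{309}$ ($Y = \left(-10420\right) \frac{1}{309} = - \frac{10420}{309} \approx -33.722$)
$o - Y = -32171 - - \frac{10420}{309} = -32171 + \frac{10420}{309} = - \frac{9930419}{309}$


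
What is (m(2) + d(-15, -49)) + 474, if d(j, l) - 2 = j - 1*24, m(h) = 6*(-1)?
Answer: 431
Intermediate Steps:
m(h) = -6
d(j, l) = -22 + j (d(j, l) = 2 + (j - 1*24) = 2 + (j - 24) = 2 + (-24 + j) = -22 + j)
(m(2) + d(-15, -49)) + 474 = (-6 + (-22 - 15)) + 474 = (-6 - 37) + 474 = -43 + 474 = 431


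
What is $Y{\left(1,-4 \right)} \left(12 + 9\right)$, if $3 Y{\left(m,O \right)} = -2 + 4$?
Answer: $14$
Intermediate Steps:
$Y{\left(m,O \right)} = \frac{2}{3}$ ($Y{\left(m,O \right)} = \frac{-2 + 4}{3} = \frac{1}{3} \cdot 2 = \frac{2}{3}$)
$Y{\left(1,-4 \right)} \left(12 + 9\right) = \frac{2 \left(12 + 9\right)}{3} = \frac{2}{3} \cdot 21 = 14$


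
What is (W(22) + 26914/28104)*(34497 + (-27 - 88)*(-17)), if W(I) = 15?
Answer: 2043471781/3513 ≈ 5.8169e+5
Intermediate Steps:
(W(22) + 26914/28104)*(34497 + (-27 - 88)*(-17)) = (15 + 26914/28104)*(34497 + (-27 - 88)*(-17)) = (15 + 26914*(1/28104))*(34497 - 115*(-17)) = (15 + 13457/14052)*(34497 + 1955) = (224237/14052)*36452 = 2043471781/3513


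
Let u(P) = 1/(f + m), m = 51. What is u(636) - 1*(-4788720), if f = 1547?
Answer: 7652374561/1598 ≈ 4.7887e+6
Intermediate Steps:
u(P) = 1/1598 (u(P) = 1/(1547 + 51) = 1/1598)
u(636) - 1*(-4788720) = 1/1598 - 1*(-4788720) = 1/1598 + 4788720 = 7652374561/1598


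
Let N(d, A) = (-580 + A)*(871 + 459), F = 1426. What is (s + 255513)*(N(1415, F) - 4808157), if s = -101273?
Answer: -568062372480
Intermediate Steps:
N(d, A) = -771400 + 1330*A (N(d, A) = (-580 + A)*1330 = -771400 + 1330*A)
(s + 255513)*(N(1415, F) - 4808157) = (-101273 + 255513)*((-771400 + 1330*1426) - 4808157) = 154240*((-771400 + 1896580) - 4808157) = 154240*(1125180 - 4808157) = 154240*(-3682977) = -568062372480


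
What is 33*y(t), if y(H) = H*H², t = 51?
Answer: 4377483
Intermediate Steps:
y(H) = H³
33*y(t) = 33*51³ = 33*132651 = 4377483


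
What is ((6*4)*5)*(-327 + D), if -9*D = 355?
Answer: -131920/3 ≈ -43973.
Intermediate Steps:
D = -355/9 (D = -⅑*355 = -355/9 ≈ -39.444)
((6*4)*5)*(-327 + D) = ((6*4)*5)*(-327 - 355/9) = (24*5)*(-3298/9) = 120*(-3298/9) = -131920/3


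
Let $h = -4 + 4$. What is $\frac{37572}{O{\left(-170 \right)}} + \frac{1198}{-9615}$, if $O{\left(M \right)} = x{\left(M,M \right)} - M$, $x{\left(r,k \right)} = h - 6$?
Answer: $\frac{90264577}{394215} \approx 228.97$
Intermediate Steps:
$h = 0$
$x{\left(r,k \right)} = -6$ ($x{\left(r,k \right)} = 0 - 6 = -6$)
$O{\left(M \right)} = -6 - M$
$\frac{37572}{O{\left(-170 \right)}} + \frac{1198}{-9615} = \frac{37572}{-6 - -170} + \frac{1198}{-9615} = \frac{37572}{-6 + 170} + 1198 \left(- \frac{1}{9615}\right) = \frac{37572}{164} - \frac{1198}{9615} = 37572 \cdot \frac{1}{164} - \frac{1198}{9615} = \frac{9393}{41} - \frac{1198}{9615} = \frac{90264577}{394215}$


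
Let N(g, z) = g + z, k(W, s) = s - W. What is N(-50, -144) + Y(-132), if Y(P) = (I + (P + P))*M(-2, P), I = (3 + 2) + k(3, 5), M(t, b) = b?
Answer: 33730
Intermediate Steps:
I = 7 (I = (3 + 2) + (5 - 1*3) = 5 + (5 - 3) = 5 + 2 = 7)
Y(P) = P*(7 + 2*P) (Y(P) = (7 + (P + P))*P = (7 + 2*P)*P = P*(7 + 2*P))
N(-50, -144) + Y(-132) = (-50 - 144) - 132*(7 + 2*(-132)) = -194 - 132*(7 - 264) = -194 - 132*(-257) = -194 + 33924 = 33730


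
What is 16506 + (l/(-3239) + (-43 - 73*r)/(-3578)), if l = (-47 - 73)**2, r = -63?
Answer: 95612048884/5794571 ≈ 16500.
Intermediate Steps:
l = 14400 (l = (-120)**2 = 14400)
16506 + (l/(-3239) + (-43 - 73*r)/(-3578)) = 16506 + (14400/(-3239) + (-43 - 73*(-63))/(-3578)) = 16506 + (14400*(-1/3239) + (-43 + 4599)*(-1/3578)) = 16506 + (-14400/3239 + 4556*(-1/3578)) = 16506 + (-14400/3239 - 2278/1789) = 16506 - 33140042/5794571 = 95612048884/5794571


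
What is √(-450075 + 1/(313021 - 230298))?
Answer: 4*I*√192494116254497/82723 ≈ 670.88*I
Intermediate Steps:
√(-450075 + 1/(313021 - 230298)) = √(-450075 + 1/82723) = √(-37231554224/82723) = 4*I*√192494116254497/82723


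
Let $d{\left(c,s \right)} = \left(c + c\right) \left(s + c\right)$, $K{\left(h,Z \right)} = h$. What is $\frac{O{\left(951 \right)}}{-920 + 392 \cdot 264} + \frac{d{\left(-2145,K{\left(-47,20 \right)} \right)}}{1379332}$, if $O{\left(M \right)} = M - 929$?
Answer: $\frac{120568374443}{17684415572} \approx 6.8178$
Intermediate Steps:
$O{\left(M \right)} = -929 + M$
$d{\left(c,s \right)} = 2 c \left(c + s\right)$
$\frac{O{\left(951 \right)}}{-920 + 392 \cdot 264} + \frac{d{\left(-2145,K{\left(-47,20 \right)} \right)}}{1379332} = \frac{-929 + 951}{-920 + 392 \cdot 264} + \frac{2 \left(-2145\right) \left(-2145 - 47\right)}{1379332} = \frac{22}{-920 + 103488} + 2 \left(-2145\right) \left(-2192\right) \frac{1}{1379332} = \frac{22}{102568} + 9403680 \cdot \frac{1}{1379332} = 22 \cdot \frac{1}{102568} + \frac{2350920}{344833} = \frac{11}{51284} + \frac{2350920}{344833} = \frac{120568374443}{17684415572}$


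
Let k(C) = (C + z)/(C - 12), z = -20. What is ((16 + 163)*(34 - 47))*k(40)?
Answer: -11635/7 ≈ -1662.1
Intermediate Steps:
k(C) = (-20 + C)/(-12 + C) (k(C) = (C - 20)/(C - 12) = (-20 + C)/(-12 + C))
((16 + 163)*(34 - 47))*k(40) = ((16 + 163)*(34 - 47))*((-20 + 40)/(-12 + 40)) = (179*(-13))*(20/28) = -2327*20/28 = -2327*5/7 = -11635/7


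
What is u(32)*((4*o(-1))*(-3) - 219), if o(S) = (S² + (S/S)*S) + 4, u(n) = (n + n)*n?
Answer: -546816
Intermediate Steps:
u(n) = 2*n² (u(n) = (2*n)*n = 2*n²)
o(S) = 4 + S + S² (o(S) = (S² + 1*S) + 4 = (S² + S) + 4 = (S + S²) + 4 = 4 + S + S²)
u(32)*((4*o(-1))*(-3) - 219) = (2*32²)*((4*(4 - 1 + (-1)²))*(-3) - 219) = (2*1024)*((4*(4 - 1 + 1))*(-3) - 219) = 2048*((4*4)*(-3) - 219) = 2048*(16*(-3) - 219) = 2048*(-48 - 219) = 2048*(-267) = -546816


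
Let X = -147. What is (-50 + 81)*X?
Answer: -4557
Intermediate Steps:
(-50 + 81)*X = (-50 + 81)*(-147) = 31*(-147) = -4557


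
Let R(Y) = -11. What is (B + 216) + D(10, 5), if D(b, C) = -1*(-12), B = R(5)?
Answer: 217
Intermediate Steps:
B = -11
D(b, C) = 12
(B + 216) + D(10, 5) = (-11 + 216) + 12 = 205 + 12 = 217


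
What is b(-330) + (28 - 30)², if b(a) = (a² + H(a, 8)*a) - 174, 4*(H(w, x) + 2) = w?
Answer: 136615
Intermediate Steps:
H(w, x) = -2 + w/4
b(a) = -174 + a² + a*(-2 + a/4) (b(a) = (a² + (-2 + a/4)*a) - 174 = (a² + a*(-2 + a/4)) - 174 = -174 + a² + a*(-2 + a/4))
b(-330) + (28 - 30)² = (-174 - 2*(-330) + (5/4)*(-330)²) + (28 - 30)² = (-174 + 660 + (5/4)*108900) + (-2)² = (-174 + 660 + 136125) + 4 = 136611 + 4 = 136615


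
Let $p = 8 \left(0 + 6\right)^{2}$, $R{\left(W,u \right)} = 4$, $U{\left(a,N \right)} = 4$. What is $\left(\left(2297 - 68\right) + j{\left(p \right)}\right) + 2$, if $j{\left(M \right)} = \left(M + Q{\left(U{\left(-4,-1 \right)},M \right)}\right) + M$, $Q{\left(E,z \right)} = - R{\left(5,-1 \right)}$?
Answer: $2803$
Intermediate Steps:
$Q{\left(E,z \right)} = -4$ ($Q{\left(E,z \right)} = \left(-1\right) 4 = -4$)
$p = 288$ ($p = 8 \cdot 6^{2} = 8 \cdot 36 = 288$)
$j{\left(M \right)} = -4 + 2 M$ ($j{\left(M \right)} = \left(M - 4\right) + M = \left(-4 + M\right) + M = -4 + 2 M$)
$\left(\left(2297 - 68\right) + j{\left(p \right)}\right) + 2 = \left(\left(2297 - 68\right) + \left(-4 + 2 \cdot 288\right)\right) + 2 = \left(2229 + \left(-4 + 576\right)\right) + 2 = \left(2229 + 572\right) + 2 = 2801 + 2 = 2803$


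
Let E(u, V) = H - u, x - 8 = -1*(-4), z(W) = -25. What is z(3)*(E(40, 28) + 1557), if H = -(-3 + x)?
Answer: -37700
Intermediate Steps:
x = 12 (x = 8 - 1*(-4) = 8 + 4 = 12)
H = -9 (H = -(-3 + 12) = -1*9 = -9)
E(u, V) = -9 - u
z(3)*(E(40, 28) + 1557) = -25*((-9 - 1*40) + 1557) = -25*((-9 - 40) + 1557) = -25*(-49 + 1557) = -25*1508 = -37700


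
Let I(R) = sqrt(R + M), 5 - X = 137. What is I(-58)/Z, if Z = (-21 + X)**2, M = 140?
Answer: sqrt(82)/23409 ≈ 0.00038683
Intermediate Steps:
X = -132 (X = 5 - 1*137 = 5 - 137 = -132)
I(R) = sqrt(140 + R) (I(R) = sqrt(R + 140) = sqrt(140 + R))
Z = 23409 (Z = (-21 - 132)**2 = (-153)**2 = 23409)
I(-58)/Z = sqrt(140 - 58)/23409 = sqrt(82)*(1/23409) = sqrt(82)/23409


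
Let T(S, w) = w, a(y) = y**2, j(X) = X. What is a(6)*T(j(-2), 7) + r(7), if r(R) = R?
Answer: 259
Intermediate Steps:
a(6)*T(j(-2), 7) + r(7) = 6**2*7 + 7 = 36*7 + 7 = 252 + 7 = 259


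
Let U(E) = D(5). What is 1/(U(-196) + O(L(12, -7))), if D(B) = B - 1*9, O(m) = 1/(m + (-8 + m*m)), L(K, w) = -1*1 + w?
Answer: -48/191 ≈ -0.25131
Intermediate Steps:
L(K, w) = -1 + w
O(m) = 1/(-8 + m + m**2) (O(m) = 1/(m + (-8 + m**2)) = 1/(-8 + m + m**2))
D(B) = -9 + B (D(B) = B - 9 = -9 + B)
U(E) = -4 (U(E) = -9 + 5 = -4)
1/(U(-196) + O(L(12, -7))) = 1/(-4 + 1/(-8 + (-1 - 7) + (-1 - 7)**2)) = 1/(-4 + 1/(-8 - 8 + (-8)**2)) = 1/(-4 + 1/(-8 - 8 + 64)) = 1/(-4 + 1/48) = 1/(-191/48) = -48/191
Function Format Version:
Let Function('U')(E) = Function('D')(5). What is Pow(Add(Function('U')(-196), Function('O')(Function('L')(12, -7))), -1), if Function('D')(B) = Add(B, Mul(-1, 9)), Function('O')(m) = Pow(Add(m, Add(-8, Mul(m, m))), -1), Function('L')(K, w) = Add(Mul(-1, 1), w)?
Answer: Rational(-48, 191) ≈ -0.25131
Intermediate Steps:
Function('L')(K, w) = Add(-1, w)
Function('O')(m) = Pow(Add(-8, m, Pow(m, 2)), -1) (Function('O')(m) = Pow(Add(m, Add(-8, Pow(m, 2))), -1) = Pow(Add(-8, m, Pow(m, 2)), -1))
Function('D')(B) = Add(-9, B) (Function('D')(B) = Add(B, -9) = Add(-9, B))
Function('U')(E) = -4 (Function('U')(E) = Add(-9, 5) = -4)
Pow(Add(Function('U')(-196), Function('O')(Function('L')(12, -7))), -1) = Pow(Add(-4, Pow(Add(-8, Add(-1, -7), Pow(Add(-1, -7), 2)), -1)), -1) = Pow(Add(-4, Pow(Add(-8, -8, Pow(-8, 2)), -1)), -1) = Pow(Add(-4, Pow(Add(-8, -8, 64), -1)), -1) = Pow(Add(-4, Pow(48, -1)), -1) = Pow(Add(-4, Rational(1, 48)), -1) = Pow(Rational(-191, 48), -1) = Rational(-48, 191)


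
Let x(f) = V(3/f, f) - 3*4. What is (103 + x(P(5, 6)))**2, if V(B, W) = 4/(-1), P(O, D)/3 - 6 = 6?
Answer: 7569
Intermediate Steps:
P(O, D) = 36 (P(O, D) = 18 + 3*6 = 18 + 18 = 36)
V(B, W) = -4 (V(B, W) = 4*(-1) = -4)
x(f) = -16 (x(f) = -4 - 3*4 = -4 - 12 = -16)
(103 + x(P(5, 6)))**2 = (103 - 16)**2 = 87**2 = 7569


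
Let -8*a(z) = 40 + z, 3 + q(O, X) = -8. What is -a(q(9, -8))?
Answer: 29/8 ≈ 3.6250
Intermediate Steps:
q(O, X) = -11 (q(O, X) = -3 - 8 = -11)
a(z) = -5 - z/8 (a(z) = -(40 + z)/8 = -5 - z/8)
-a(q(9, -8)) = -(-5 - ⅛*(-11)) = -(-5 + 11/8) = -1*(-29/8) = 29/8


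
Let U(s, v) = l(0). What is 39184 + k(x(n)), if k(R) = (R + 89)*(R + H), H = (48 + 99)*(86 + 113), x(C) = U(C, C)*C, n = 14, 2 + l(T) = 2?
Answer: 2642701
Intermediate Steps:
l(T) = 0 (l(T) = -2 + 2 = 0)
U(s, v) = 0
x(C) = 0 (x(C) = 0*C = 0)
H = 29253 (H = 147*199 = 29253)
k(R) = (89 + R)*(29253 + R) (k(R) = (R + 89)*(R + 29253) = (89 + R)*(29253 + R))
39184 + k(x(n)) = 39184 + (2603517 + 0² + 29342*0) = 39184 + (2603517 + 0 + 0) = 39184 + 2603517 = 2642701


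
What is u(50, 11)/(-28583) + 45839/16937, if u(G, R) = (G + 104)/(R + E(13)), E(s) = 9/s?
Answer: 99559472475/36792380596 ≈ 2.7060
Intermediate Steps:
u(G, R) = (104 + G)/(9/13 + R) (u(G, R) = (G + 104)/(R + 9/13) = (104 + G)/(R + 9*(1/13)) = (104 + G)/(R + 9/13) = (104 + G)/(9/13 + R))
u(50, 11)/(-28583) + 45839/16937 = (13*(104 + 50)/(9 + 13*11))/(-28583) + 45839/16937 = (13*154/(9 + 143))*(-1/28583) + 45839*(1/16937) = (13*154/152)*(-1/28583) + 45839/16937 = (13*(1/152)*154)*(-1/28583) + 45839/16937 = (1001/76)*(-1/28583) + 45839/16937 = -1001/2172308 + 45839/16937 = 99559472475/36792380596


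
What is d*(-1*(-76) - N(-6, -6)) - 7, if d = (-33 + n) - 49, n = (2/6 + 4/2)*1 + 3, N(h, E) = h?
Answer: -18881/3 ≈ -6293.7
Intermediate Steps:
n = 16/3 (n = (2*(⅙) + 4*(½))*1 + 3 = (⅓ + 2)*1 + 3 = (7/3)*1 + 3 = 7/3 + 3 = 16/3 ≈ 5.3333)
d = -230/3 (d = (-33 + 16/3) - 49 = -83/3 - 49 = -230/3 ≈ -76.667)
d*(-1*(-76) - N(-6, -6)) - 7 = -230*(-1*(-76) - 1*(-6))/3 - 7 = -230*(76 + 6)/3 - 7 = -230/3*82 - 7 = -18860/3 - 7 = -18881/3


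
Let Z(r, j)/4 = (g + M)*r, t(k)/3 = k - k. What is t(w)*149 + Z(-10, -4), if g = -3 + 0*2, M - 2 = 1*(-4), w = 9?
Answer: 200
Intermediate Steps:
M = -2 (M = 2 + 1*(-4) = 2 - 4 = -2)
t(k) = 0 (t(k) = 3*(k - k) = 3*0 = 0)
g = -3 (g = -3 + 0 = -3)
Z(r, j) = -20*r (Z(r, j) = 4*((-3 - 2)*r) = 4*(-5*r) = -20*r)
t(w)*149 + Z(-10, -4) = 0*149 - 20*(-10) = 0 + 200 = 200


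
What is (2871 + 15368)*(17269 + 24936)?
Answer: 769776995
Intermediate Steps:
(2871 + 15368)*(17269 + 24936) = 18239*42205 = 769776995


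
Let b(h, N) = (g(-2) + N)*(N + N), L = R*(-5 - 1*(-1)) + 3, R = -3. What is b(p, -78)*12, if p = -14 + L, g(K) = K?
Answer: 149760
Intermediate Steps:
L = 15 (L = -3*(-5 - 1*(-1)) + 3 = -3*(-5 + 1) + 3 = -3*(-4) + 3 = 12 + 3 = 15)
p = 1 (p = -14 + 15 = 1)
b(h, N) = 2*N*(-2 + N) (b(h, N) = (-2 + N)*(N + N) = (-2 + N)*(2*N) = 2*N*(-2 + N))
b(p, -78)*12 = (2*(-78)*(-2 - 78))*12 = (2*(-78)*(-80))*12 = 12480*12 = 149760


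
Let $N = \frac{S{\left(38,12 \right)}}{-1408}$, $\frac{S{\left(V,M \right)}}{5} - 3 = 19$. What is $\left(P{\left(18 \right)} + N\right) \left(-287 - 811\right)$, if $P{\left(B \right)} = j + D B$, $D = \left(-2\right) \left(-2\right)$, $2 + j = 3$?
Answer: $- \frac{2562183}{32} \approx -80068.0$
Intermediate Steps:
$j = 1$ ($j = -2 + 3 = 1$)
$S{\left(V,M \right)} = 110$ ($S{\left(V,M \right)} = 15 + 5 \cdot 19 = 15 + 95 = 110$)
$N = - \frac{5}{64}$ ($N = \frac{110}{-1408} = 110 \left(- \frac{1}{1408}\right) = - \frac{5}{64} \approx -0.078125$)
$D = 4$
$P{\left(B \right)} = 1 + 4 B$
$\left(P{\left(18 \right)} + N\right) \left(-287 - 811\right) = \left(\left(1 + 4 \cdot 18\right) - \frac{5}{64}\right) \left(-287 - 811\right) = \left(\left(1 + 72\right) - \frac{5}{64}\right) \left(-1098\right) = \left(73 - \frac{5}{64}\right) \left(-1098\right) = \frac{4667}{64} \left(-1098\right) = - \frac{2562183}{32}$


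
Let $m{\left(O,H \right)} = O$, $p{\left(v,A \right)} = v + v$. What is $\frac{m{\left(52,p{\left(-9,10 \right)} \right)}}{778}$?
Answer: $\frac{26}{389} \approx 0.066838$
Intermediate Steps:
$p{\left(v,A \right)} = 2 v$
$\frac{m{\left(52,p{\left(-9,10 \right)} \right)}}{778} = \frac{52}{778} = 52 \cdot \frac{1}{778} = \frac{26}{389}$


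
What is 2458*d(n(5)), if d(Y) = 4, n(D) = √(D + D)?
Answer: 9832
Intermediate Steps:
n(D) = √2*√D (n(D) = √(2*D) = √2*√D)
2458*d(n(5)) = 2458*4 = 9832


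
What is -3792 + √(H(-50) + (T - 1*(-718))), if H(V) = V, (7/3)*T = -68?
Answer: -3792 + 2*√7826/7 ≈ -3766.7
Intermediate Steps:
T = -204/7 (T = (3/7)*(-68) = -204/7 ≈ -29.143)
-3792 + √(H(-50) + (T - 1*(-718))) = -3792 + √(-50 + (-204/7 - 1*(-718))) = -3792 + √(-50 + (-204/7 + 718)) = -3792 + √(-50 + 4822/7) = -3792 + √(4472/7) = -3792 + 2*√7826/7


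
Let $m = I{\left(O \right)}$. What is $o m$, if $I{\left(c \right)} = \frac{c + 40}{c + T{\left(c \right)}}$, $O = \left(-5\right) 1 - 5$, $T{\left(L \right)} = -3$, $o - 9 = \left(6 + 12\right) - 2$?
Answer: $- \frac{750}{13} \approx -57.692$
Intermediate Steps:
$o = 25$ ($o = 9 + \left(\left(6 + 12\right) - 2\right) = 9 + \left(18 - 2\right) = 9 + 16 = 25$)
$O = -10$ ($O = -5 - 5 = -10$)
$I{\left(c \right)} = \frac{40 + c}{-3 + c}$ ($I{\left(c \right)} = \frac{c + 40}{c - 3} = \frac{40 + c}{-3 + c}$)
$m = - \frac{30}{13}$ ($m = \frac{40 - 10}{-3 - 10} = \frac{1}{-13} \cdot 30 = \left(- \frac{1}{13}\right) 30 = - \frac{30}{13} \approx -2.3077$)
$o m = 25 \left(- \frac{30}{13}\right) = - \frac{750}{13}$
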